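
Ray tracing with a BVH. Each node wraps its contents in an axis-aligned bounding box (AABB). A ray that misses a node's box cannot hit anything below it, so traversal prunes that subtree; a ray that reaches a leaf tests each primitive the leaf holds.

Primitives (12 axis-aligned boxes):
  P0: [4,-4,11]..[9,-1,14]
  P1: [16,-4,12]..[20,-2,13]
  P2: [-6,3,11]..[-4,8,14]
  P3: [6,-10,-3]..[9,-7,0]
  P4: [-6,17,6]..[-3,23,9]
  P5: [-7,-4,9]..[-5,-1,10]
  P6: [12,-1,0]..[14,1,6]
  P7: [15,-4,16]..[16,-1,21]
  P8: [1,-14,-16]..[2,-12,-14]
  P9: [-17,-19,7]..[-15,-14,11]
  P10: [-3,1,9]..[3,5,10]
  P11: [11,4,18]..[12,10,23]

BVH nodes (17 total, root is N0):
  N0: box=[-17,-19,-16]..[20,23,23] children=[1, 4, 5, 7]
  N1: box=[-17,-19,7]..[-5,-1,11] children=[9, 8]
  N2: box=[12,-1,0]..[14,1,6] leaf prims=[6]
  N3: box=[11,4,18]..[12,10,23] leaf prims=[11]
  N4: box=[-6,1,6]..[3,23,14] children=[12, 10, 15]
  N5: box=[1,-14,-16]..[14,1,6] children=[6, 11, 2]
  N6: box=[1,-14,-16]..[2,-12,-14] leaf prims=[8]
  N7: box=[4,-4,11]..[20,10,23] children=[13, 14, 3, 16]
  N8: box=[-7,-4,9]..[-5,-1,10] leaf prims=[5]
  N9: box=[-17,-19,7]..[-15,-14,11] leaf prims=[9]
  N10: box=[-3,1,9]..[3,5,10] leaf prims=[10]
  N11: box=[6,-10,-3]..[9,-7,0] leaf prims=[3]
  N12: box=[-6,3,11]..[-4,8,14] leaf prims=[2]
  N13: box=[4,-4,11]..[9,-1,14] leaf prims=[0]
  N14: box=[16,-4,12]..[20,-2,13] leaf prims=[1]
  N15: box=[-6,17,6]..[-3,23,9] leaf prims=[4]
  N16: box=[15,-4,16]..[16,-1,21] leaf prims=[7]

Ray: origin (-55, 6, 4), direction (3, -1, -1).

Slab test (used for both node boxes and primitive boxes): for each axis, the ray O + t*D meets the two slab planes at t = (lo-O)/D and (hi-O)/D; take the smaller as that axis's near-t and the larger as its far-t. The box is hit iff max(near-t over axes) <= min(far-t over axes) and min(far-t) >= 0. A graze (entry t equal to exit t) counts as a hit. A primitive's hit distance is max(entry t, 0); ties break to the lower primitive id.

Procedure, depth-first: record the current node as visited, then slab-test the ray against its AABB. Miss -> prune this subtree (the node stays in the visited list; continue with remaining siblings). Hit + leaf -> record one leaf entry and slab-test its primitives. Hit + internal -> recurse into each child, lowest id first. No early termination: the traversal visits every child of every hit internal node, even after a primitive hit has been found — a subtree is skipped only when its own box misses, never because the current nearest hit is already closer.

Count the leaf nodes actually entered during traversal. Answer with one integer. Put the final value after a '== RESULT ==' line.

Walk:
N0 x:[38/3,25] y:[-17,25] z:[-19,20] -> hit [38/3,20], descend [1, 4, 5, 7]
  N1 x:[38/3,50/3] y:[7,25] z:[-7,-3] -> miss, prune
  N4 x:[49/3,58/3] y:[-17,5] z:[-10,-2] -> miss, prune
  N5 x:[56/3,23] y:[5,20] z:[-2,20] -> hit [56/3,20], descend [2, 6, 11]
    N2 x:[67/3,23] y:[5,7] z:[-2,4] -> miss, prune
    N6 x:[56/3,19] y:[18,20] z:[18,20] -> hit [56/3,19] leaf, test {P8@t=56/3}
    N11 x:[61/3,64/3] y:[13,16] z:[4,7] -> miss, prune
  N7 x:[59/3,25] y:[-4,10] z:[-19,-7] -> miss, prune

8 AABB tests over nodes [0, 1, 4, 5, 2, 6, 11, 7]; 1 leaf entered; closest P8.

== RESULT ==
1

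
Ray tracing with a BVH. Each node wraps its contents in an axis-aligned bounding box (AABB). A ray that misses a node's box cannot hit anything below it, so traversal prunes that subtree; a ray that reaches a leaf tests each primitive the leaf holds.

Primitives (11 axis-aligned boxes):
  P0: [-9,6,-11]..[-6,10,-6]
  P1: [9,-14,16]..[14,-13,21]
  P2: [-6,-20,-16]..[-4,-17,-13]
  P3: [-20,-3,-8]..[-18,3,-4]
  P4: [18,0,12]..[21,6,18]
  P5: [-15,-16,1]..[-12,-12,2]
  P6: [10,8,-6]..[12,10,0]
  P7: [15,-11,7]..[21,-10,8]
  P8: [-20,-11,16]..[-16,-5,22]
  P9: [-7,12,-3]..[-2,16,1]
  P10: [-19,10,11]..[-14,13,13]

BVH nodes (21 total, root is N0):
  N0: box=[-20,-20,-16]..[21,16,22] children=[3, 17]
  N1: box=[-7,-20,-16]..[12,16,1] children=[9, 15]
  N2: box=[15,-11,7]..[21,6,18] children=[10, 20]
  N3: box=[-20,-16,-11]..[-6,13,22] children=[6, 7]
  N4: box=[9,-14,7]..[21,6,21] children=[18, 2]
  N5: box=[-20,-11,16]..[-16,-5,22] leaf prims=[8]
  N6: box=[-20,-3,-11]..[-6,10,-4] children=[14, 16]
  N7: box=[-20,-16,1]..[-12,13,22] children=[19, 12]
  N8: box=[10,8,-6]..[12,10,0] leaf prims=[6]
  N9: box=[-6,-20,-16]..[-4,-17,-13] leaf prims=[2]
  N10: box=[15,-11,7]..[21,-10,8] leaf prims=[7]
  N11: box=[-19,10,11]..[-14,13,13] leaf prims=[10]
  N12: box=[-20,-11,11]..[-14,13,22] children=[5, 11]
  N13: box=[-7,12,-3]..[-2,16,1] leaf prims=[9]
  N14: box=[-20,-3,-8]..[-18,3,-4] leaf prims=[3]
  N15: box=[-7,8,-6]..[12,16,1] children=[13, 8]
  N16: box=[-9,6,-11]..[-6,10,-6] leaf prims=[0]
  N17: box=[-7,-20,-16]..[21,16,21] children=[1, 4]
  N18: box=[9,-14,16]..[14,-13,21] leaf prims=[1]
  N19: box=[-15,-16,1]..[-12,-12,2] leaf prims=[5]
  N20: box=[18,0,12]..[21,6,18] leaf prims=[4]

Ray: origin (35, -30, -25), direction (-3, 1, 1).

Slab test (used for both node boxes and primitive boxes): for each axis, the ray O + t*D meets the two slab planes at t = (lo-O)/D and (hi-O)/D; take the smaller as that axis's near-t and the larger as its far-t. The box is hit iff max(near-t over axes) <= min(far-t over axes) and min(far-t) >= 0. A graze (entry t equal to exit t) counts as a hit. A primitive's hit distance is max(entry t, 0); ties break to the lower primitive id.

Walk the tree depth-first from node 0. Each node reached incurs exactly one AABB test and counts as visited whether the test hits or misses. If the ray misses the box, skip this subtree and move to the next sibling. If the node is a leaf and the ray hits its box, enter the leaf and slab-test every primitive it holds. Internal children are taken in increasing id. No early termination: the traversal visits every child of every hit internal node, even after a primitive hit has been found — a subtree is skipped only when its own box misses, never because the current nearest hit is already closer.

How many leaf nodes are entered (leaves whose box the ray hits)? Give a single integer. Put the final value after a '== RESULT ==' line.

Walk:
N0 x:[14/3,55/3] y:[10,46] z:[9,47] -> hit [10,55/3], descend [3, 17]
  N3 x:[41/3,55/3] y:[14,43] z:[14,47] -> hit [14,55/3], descend [6, 7]
    N6 x:[41/3,55/3] y:[27,40] z:[14,21] -> miss, prune
    N7 x:[47/3,55/3] y:[14,43] z:[26,47] -> miss, prune
  N17 x:[14/3,14] y:[10,46] z:[9,46] -> hit [10,14], descend [1, 4]
    N1 x:[23/3,14] y:[10,46] z:[9,26] -> hit [10,14], descend [9, 15]
      N9 x:[13,41/3] y:[10,13] z:[9,12] -> miss, prune
      N15 x:[23/3,14] y:[38,46] z:[19,26] -> miss, prune
    N4 x:[14/3,26/3] y:[16,36] z:[32,46] -> miss, prune

Summary -> nodes [0, 3, 6, 7, 17, 1, 9, 15, 4]; box-tests=9; leaf-entries=0; first=miss

== RESULT ==
0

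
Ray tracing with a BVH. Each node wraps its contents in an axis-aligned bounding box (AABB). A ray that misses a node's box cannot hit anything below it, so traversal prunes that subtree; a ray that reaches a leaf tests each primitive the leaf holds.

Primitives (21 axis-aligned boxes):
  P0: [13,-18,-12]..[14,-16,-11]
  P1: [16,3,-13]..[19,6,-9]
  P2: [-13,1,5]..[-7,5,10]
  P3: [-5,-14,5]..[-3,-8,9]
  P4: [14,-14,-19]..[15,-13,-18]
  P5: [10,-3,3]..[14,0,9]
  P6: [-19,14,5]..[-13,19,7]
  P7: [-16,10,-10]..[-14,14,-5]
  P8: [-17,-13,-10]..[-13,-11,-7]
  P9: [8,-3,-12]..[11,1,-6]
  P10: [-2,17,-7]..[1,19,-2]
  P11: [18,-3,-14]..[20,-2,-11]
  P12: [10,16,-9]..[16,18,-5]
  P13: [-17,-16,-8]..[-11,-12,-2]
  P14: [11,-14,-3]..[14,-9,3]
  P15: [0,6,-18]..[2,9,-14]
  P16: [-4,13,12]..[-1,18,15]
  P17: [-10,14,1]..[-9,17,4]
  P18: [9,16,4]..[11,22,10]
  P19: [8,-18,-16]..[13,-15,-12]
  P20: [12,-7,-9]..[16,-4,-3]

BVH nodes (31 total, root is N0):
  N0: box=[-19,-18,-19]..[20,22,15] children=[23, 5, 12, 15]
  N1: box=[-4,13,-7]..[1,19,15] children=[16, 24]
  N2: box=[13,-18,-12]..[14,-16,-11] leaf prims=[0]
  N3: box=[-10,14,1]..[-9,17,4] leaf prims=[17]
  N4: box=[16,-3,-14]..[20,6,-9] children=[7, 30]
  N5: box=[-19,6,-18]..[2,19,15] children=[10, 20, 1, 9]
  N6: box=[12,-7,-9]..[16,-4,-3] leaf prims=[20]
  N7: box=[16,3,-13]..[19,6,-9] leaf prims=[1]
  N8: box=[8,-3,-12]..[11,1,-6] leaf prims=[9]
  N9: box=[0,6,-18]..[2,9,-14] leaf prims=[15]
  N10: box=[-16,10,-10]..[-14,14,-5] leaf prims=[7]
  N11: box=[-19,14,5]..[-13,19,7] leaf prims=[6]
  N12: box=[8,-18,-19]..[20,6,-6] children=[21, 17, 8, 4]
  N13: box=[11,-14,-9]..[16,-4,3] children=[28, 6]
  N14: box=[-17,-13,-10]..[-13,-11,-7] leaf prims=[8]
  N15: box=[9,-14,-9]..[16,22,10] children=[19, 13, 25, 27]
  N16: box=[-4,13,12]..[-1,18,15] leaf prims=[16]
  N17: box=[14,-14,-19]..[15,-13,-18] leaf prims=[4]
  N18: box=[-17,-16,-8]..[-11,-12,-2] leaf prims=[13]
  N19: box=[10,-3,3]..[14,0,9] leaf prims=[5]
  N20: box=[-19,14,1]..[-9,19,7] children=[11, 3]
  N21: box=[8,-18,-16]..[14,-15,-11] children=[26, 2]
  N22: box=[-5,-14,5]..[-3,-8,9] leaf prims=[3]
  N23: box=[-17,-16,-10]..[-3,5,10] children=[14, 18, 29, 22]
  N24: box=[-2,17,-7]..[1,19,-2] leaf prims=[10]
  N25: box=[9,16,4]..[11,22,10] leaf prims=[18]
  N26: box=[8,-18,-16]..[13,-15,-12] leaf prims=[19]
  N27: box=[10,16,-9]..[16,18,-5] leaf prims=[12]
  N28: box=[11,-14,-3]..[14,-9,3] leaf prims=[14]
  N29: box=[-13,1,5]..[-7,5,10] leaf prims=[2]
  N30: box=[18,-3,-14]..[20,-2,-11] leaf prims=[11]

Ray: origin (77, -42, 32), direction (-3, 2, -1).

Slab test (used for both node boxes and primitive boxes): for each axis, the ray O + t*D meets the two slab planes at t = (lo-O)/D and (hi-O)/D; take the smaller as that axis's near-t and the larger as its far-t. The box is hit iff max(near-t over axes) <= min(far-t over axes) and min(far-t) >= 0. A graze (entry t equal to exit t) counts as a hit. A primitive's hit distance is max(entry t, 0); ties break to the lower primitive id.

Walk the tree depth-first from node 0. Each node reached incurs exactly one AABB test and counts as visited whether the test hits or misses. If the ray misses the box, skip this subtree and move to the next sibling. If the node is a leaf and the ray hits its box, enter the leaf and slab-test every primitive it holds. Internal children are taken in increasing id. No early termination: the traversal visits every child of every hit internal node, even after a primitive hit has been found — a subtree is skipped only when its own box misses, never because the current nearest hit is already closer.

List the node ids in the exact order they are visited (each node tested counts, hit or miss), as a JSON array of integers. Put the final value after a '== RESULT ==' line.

Trace the traversal:
N0 x:[19,32] y:[12,32] z:[17,51] -> hit [19,32], descend [5, 12, 15, 23]
  N5 x:[25,32] y:[24,61/2] z:[17,50] -> hit [25,61/2], descend [1, 9, 10, 20]
    N1 x:[76/3,27] y:[55/2,61/2] z:[17,39] -> miss, prune
    N9 x:[25,77/3] y:[24,51/2] z:[46,50] -> miss, prune
    N10 x:[91/3,31] y:[26,28] z:[37,42] -> miss, prune
    N20 x:[86/3,32] y:[28,61/2] z:[25,31] -> hit [86/3,61/2], descend [3, 11]
      N3 x:[86/3,29] y:[28,59/2] z:[28,31] -> hit [86/3,29] leaf, test {P17@t=86/3}
      N11 x:[30,32] y:[28,61/2] z:[25,27] -> miss, prune
  N12 x:[19,23] y:[12,24] z:[38,51] -> miss, prune
  N15 x:[61/3,68/3] y:[14,32] z:[22,41] -> hit [22,68/3], descend [13, 19, 25, 27]
    N13 x:[61/3,22] y:[14,19] z:[29,41] -> miss, prune
    N19 x:[21,67/3] y:[39/2,21] z:[23,29] -> miss, prune
    N25 x:[22,68/3] y:[29,32] z:[22,28] -> miss, prune
    N27 x:[61/3,67/3] y:[29,30] z:[37,41] -> miss, prune
  N23 x:[80/3,94/3] y:[13,47/2] z:[22,42] -> miss, prune

Summary -> nodes [0, 5, 1, 9, 10, 20, 3, 11, 12, 15, 13, 19, 25, 27, 23]; box-tests=15; leaf-entries=1; first=P17

== RESULT ==
[0, 5, 1, 9, 10, 20, 3, 11, 12, 15, 13, 19, 25, 27, 23]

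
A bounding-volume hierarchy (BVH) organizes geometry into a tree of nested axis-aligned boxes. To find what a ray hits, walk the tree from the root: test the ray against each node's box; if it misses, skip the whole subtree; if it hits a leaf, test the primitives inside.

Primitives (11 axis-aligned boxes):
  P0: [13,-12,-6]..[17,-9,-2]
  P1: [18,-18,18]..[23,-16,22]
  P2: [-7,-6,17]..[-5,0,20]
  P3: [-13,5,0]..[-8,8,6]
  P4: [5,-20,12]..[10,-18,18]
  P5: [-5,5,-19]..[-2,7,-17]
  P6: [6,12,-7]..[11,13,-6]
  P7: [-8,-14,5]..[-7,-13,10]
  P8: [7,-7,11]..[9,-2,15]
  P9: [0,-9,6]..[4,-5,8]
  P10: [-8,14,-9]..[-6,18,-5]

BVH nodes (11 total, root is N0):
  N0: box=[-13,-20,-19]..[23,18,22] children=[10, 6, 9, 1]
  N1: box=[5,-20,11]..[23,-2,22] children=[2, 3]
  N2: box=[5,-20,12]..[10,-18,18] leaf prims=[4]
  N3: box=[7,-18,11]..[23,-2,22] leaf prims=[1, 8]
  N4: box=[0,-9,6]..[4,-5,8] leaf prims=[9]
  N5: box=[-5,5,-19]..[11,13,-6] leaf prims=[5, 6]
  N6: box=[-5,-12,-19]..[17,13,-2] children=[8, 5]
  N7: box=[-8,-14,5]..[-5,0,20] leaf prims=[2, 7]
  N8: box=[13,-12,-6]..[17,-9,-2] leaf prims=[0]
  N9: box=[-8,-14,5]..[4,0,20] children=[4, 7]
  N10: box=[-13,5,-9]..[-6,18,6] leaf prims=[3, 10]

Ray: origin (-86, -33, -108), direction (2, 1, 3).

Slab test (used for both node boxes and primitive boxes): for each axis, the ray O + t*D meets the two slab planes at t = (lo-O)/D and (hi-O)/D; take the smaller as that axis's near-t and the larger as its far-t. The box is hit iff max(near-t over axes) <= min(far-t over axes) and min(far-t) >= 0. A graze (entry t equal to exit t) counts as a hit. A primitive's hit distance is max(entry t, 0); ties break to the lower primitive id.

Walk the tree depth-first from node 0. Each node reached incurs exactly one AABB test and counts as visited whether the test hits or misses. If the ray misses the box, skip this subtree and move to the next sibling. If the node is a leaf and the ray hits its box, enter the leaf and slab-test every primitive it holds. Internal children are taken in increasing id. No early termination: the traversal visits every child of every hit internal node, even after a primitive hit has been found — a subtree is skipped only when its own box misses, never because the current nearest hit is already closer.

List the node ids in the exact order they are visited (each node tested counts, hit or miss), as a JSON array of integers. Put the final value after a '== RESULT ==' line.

Traverse from the root:
N0 x:[73/2,109/2] y:[13,51] z:[89/3,130/3] -> hit [73/2,130/3], descend [1, 6, 9, 10]
  N1 x:[91/2,109/2] y:[13,31] z:[119/3,130/3] -> miss, prune
  N6 x:[81/2,103/2] y:[21,46] z:[89/3,106/3] -> miss, prune
  N9 x:[39,45] y:[19,33] z:[113/3,128/3] -> miss, prune
  N10 x:[73/2,40] y:[38,51] z:[33,38] -> hit [38,38] leaf, test {P3@t=38, P10(miss)}

5 AABB tests over nodes [0, 1, 6, 9, 10]; 1 leaf entered; closest P3.

== RESULT ==
[0, 1, 6, 9, 10]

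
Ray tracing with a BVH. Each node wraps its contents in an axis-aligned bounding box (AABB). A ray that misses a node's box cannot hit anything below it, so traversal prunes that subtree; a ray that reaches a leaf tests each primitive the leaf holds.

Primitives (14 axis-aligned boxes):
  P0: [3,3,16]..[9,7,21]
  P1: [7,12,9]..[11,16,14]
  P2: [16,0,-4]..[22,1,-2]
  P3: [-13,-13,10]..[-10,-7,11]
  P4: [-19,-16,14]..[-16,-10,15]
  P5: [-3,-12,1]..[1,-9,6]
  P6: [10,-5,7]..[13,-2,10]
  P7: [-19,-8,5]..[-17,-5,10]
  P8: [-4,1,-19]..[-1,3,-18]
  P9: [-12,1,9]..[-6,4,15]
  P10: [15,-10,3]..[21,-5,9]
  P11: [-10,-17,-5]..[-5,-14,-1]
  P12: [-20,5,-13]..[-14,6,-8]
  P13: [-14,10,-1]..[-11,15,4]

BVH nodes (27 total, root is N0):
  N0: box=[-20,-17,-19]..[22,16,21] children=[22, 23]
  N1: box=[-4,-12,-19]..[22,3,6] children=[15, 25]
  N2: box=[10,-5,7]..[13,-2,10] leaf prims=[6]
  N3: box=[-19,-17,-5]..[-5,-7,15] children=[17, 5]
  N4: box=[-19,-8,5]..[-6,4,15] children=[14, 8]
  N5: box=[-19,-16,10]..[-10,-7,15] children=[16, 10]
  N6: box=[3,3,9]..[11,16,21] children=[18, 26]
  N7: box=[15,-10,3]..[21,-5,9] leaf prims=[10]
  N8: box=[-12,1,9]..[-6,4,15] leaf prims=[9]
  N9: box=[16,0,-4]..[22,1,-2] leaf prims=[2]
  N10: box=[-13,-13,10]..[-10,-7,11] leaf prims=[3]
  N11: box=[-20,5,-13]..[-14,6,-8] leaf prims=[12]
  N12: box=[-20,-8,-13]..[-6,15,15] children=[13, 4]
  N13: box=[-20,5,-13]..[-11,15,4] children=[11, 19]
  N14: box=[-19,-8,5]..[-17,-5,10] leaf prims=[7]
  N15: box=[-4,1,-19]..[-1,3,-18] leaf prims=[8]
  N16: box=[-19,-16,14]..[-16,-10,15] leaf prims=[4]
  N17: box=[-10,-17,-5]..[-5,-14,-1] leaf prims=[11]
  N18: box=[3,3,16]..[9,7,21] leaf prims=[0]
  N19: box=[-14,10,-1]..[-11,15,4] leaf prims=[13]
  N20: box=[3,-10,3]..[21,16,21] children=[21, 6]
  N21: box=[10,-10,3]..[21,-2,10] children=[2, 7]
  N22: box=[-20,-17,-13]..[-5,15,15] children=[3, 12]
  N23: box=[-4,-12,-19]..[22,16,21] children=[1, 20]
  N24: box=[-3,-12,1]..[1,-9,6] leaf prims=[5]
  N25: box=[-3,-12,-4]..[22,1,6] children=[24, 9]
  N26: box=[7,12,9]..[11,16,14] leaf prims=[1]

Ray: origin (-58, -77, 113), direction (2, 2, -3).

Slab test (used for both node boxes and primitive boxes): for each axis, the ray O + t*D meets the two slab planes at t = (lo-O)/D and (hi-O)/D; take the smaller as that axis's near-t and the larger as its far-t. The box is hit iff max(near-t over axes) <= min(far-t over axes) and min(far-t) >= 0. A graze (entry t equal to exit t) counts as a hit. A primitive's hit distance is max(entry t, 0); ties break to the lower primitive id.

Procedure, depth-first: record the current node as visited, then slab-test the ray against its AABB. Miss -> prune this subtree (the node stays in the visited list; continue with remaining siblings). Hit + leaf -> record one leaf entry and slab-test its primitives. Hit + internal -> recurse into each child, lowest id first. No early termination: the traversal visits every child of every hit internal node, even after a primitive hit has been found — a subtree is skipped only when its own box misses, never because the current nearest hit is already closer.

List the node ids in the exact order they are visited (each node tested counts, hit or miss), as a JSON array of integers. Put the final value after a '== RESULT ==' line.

Traverse from the root:
N0 x:[19,40] y:[30,93/2] z:[92/3,44] -> hit [92/3,40], descend [22, 23]
  N22 x:[19,53/2] y:[30,46] z:[98/3,42] -> miss, prune
  N23 x:[27,40] y:[65/2,93/2] z:[92/3,44] -> hit [65/2,40], descend [1, 20]
    N1 x:[27,40] y:[65/2,40] z:[107/3,44] -> hit [107/3,40], descend [15, 25]
      N15 x:[27,57/2] y:[39,40] z:[131/3,44] -> miss, prune
      N25 x:[55/2,40] y:[65/2,39] z:[107/3,39] -> hit [107/3,39], descend [9, 24]
        N9 x:[37,40] y:[77/2,39] z:[115/3,39] -> hit [77/2,39] leaf, test {P2@t=77/2}
        N24 x:[55/2,59/2] y:[65/2,34] z:[107/3,112/3] -> miss, prune
    N20 x:[61/2,79/2] y:[67/2,93/2] z:[92/3,110/3] -> hit [67/2,110/3], descend [6, 21]
      N6 x:[61/2,69/2] y:[40,93/2] z:[92/3,104/3] -> miss, prune
      N21 x:[34,79/2] y:[67/2,75/2] z:[103/3,110/3] -> hit [103/3,110/3], descend [2, 7]
        N2 x:[34,71/2] y:[36,75/2] z:[103/3,106/3] -> miss, prune
        N7 x:[73/2,79/2] y:[67/2,36] z:[104/3,110/3] -> miss, prune

order=[0, 22, 23, 1, 15, 25, 9, 24, 20, 6, 21, 2, 7]  |boxes|=13  |leaves|=1  hit=P2

== RESULT ==
[0, 22, 23, 1, 15, 25, 9, 24, 20, 6, 21, 2, 7]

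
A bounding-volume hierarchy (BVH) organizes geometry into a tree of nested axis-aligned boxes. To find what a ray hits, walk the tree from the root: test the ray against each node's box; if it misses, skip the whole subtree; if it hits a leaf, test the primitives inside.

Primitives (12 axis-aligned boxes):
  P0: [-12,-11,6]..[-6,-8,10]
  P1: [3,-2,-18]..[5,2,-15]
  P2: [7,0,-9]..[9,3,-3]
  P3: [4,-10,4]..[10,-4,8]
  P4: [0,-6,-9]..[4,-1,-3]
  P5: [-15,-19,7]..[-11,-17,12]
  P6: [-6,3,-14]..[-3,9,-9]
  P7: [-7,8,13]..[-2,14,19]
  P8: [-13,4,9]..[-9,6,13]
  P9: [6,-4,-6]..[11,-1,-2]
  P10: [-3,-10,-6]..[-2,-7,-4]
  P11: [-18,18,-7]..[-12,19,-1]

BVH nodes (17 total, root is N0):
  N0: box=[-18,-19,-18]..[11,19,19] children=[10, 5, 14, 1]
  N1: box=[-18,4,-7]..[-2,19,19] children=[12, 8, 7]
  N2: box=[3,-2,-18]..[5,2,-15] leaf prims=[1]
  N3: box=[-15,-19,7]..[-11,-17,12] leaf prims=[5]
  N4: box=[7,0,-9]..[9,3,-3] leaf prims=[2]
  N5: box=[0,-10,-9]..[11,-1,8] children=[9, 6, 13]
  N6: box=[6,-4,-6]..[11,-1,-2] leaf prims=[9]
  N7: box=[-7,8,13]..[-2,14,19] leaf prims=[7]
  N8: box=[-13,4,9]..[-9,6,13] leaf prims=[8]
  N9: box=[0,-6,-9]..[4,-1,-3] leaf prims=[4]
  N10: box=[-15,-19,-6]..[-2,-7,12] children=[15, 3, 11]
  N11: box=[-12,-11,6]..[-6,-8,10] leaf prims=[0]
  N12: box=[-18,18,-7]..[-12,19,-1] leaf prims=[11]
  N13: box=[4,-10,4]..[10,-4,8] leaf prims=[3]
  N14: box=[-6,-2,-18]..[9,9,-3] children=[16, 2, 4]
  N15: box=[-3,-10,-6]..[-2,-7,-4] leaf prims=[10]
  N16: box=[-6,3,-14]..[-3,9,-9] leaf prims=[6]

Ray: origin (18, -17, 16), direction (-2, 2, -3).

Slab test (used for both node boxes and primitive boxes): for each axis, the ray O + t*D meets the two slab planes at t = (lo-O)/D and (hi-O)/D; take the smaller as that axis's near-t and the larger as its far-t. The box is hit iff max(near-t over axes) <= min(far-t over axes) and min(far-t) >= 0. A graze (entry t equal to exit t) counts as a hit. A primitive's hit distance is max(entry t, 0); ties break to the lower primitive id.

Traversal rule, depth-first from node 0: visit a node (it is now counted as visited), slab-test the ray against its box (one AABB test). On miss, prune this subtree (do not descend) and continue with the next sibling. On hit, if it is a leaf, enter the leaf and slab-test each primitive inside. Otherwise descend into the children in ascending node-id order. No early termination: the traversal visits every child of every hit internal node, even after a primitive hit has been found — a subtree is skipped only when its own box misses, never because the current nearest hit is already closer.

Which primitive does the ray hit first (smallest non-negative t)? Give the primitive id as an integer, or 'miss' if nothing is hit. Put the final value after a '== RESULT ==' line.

Trace the traversal:
N0 x:[7/2,18] y:[-1,18] z:[-1,34/3] -> hit [7/2,34/3], descend [1, 5, 10, 14]
  N1 x:[10,18] y:[21/2,18] z:[-1,23/3] -> miss, prune
  N5 x:[7/2,9] y:[7/2,8] z:[8/3,25/3] -> hit [7/2,8], descend [6, 9, 13]
    N6 x:[7/2,6] y:[13/2,8] z:[6,22/3] -> miss, prune
    N9 x:[7,9] y:[11/2,8] z:[19/3,25/3] -> hit [7,8] leaf, test {P4@t=7}
    N13 x:[4,7] y:[7/2,13/2] z:[8/3,4] -> hit [4,4] leaf, test {P3@t=4}
  N10 x:[10,33/2] y:[-1,5] z:[4/3,22/3] -> miss, prune
  N14 x:[9/2,12] y:[15/2,13] z:[19/3,34/3] -> hit [15/2,34/3], descend [2, 4, 16]
    N2 x:[13/2,15/2] y:[15/2,19/2] z:[31/3,34/3] -> miss, prune
    N4 x:[9/2,11/2] y:[17/2,10] z:[19/3,25/3] -> miss, prune
    N16 x:[21/2,12] y:[10,13] z:[25/3,10] -> miss, prune

order=[0, 1, 5, 6, 9, 13, 10, 14, 2, 4, 16]  |boxes|=11  |leaves|=2  hit=P3

== RESULT ==
3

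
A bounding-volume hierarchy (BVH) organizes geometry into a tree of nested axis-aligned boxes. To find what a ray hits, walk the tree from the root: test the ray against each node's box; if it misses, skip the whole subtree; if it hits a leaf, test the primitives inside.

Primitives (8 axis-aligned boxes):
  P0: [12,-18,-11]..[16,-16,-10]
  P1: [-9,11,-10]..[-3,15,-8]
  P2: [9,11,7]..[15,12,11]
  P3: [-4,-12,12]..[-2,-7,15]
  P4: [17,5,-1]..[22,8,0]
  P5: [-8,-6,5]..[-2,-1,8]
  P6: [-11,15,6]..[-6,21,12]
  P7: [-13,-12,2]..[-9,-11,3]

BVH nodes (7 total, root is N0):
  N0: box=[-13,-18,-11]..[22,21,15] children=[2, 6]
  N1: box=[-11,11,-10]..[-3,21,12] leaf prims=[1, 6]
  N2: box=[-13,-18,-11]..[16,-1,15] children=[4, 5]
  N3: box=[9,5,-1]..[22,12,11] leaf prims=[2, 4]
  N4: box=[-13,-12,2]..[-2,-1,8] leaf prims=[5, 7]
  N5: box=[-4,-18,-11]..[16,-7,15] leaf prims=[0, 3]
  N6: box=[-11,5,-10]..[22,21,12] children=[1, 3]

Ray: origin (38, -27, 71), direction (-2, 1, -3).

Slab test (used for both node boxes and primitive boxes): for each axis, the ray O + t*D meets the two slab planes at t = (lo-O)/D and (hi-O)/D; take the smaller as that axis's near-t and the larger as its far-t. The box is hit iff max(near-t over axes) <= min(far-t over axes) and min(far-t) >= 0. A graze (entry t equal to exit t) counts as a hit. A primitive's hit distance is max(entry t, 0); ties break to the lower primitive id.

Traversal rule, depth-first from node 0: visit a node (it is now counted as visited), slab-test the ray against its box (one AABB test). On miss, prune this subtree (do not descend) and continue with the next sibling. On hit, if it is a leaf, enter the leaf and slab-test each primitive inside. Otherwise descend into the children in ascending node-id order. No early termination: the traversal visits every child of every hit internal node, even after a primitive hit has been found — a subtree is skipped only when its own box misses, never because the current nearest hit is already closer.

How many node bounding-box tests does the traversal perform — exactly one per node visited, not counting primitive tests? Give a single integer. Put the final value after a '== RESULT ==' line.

Trace the traversal:
N0 x:[8,51/2] y:[9,48] z:[56/3,82/3] -> hit [56/3,51/2], descend [2, 6]
  N2 x:[11,51/2] y:[9,26] z:[56/3,82/3] -> hit [56/3,51/2], descend [4, 5]
    N4 x:[20,51/2] y:[15,26] z:[21,23] -> hit [21,23] leaf, test {P5@t=21, P7(miss)}
    N5 x:[11,21] y:[9,20] z:[56/3,82/3] -> hit [56/3,20] leaf, test {P0(miss), P3(miss)}
  N6 x:[8,49/2] y:[32,48] z:[59/3,27] -> miss, prune

Visited [0, 2, 4, 5, 6]. Tests: 5 box, 2 leaf. Nearest: P5.

== RESULT ==
5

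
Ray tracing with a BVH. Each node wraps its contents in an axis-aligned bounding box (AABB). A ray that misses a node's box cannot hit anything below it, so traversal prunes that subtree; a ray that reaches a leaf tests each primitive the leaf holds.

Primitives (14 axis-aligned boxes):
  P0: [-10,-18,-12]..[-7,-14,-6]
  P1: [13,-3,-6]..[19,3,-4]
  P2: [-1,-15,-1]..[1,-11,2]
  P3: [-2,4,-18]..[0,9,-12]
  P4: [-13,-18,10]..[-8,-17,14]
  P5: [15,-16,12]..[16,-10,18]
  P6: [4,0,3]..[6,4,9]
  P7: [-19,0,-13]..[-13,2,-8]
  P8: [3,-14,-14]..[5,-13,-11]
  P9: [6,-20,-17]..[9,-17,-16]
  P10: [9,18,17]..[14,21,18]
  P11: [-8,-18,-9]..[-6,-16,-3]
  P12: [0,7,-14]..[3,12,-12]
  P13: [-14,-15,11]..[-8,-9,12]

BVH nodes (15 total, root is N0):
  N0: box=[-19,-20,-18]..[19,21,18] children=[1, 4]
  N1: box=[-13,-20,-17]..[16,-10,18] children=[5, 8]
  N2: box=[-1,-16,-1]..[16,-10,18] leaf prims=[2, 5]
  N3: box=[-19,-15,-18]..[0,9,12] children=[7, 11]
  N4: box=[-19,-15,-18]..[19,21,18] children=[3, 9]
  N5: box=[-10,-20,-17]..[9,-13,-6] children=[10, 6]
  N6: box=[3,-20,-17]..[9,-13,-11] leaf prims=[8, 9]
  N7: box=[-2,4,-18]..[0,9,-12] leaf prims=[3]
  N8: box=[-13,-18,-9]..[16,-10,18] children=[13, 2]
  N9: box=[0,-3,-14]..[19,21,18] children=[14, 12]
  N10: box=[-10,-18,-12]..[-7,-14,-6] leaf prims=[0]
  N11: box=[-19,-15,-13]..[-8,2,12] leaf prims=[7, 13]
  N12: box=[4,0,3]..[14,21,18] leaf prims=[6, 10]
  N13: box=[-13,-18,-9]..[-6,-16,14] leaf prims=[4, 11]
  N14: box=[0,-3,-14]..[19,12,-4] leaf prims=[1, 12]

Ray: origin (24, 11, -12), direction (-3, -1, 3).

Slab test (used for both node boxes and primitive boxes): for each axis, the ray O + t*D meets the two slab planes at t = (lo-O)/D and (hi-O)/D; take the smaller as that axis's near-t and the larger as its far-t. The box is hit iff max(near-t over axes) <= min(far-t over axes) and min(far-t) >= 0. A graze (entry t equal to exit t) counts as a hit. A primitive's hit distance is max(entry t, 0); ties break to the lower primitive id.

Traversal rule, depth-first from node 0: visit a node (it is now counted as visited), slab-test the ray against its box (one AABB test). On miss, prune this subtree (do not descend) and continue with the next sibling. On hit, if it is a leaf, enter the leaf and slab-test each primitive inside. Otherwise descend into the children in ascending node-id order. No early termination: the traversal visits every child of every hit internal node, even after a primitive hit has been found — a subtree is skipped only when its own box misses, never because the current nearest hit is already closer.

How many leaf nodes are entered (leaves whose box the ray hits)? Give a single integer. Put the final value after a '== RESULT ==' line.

Trace the traversal:
N0 x:[5/3,43/3] y:[-10,31] z:[-2,10] -> hit [5/3,10], descend [1, 4]
  N1 x:[8/3,37/3] y:[21,31] z:[-5/3,10] -> miss, prune
  N4 x:[5/3,43/3] y:[-10,26] z:[-2,10] -> hit [5/3,10], descend [3, 9]
    N3 x:[8,43/3] y:[2,26] z:[-2,8] -> hit [8,8], descend [7, 11]
      N7 x:[8,26/3] y:[2,7] z:[-2,0] -> miss, prune
      N11 x:[32/3,43/3] y:[9,26] z:[-1/3,8] -> miss, prune
    N9 x:[5/3,8] y:[-10,14] z:[-2/3,10] -> hit [5/3,8], descend [12, 14]
      N12 x:[10/3,20/3] y:[-10,11] z:[5,10] -> hit [5,20/3] leaf, test {P6(miss), P10(miss)}
      N14 x:[5/3,8] y:[-1,14] z:[-2/3,8/3] -> hit [5/3,8/3] leaf, test {P1(miss), P12(miss)}

9 AABB tests over nodes [0, 1, 4, 3, 7, 11, 9, 12, 14]; 2 leaves entered; closest miss.

== RESULT ==
2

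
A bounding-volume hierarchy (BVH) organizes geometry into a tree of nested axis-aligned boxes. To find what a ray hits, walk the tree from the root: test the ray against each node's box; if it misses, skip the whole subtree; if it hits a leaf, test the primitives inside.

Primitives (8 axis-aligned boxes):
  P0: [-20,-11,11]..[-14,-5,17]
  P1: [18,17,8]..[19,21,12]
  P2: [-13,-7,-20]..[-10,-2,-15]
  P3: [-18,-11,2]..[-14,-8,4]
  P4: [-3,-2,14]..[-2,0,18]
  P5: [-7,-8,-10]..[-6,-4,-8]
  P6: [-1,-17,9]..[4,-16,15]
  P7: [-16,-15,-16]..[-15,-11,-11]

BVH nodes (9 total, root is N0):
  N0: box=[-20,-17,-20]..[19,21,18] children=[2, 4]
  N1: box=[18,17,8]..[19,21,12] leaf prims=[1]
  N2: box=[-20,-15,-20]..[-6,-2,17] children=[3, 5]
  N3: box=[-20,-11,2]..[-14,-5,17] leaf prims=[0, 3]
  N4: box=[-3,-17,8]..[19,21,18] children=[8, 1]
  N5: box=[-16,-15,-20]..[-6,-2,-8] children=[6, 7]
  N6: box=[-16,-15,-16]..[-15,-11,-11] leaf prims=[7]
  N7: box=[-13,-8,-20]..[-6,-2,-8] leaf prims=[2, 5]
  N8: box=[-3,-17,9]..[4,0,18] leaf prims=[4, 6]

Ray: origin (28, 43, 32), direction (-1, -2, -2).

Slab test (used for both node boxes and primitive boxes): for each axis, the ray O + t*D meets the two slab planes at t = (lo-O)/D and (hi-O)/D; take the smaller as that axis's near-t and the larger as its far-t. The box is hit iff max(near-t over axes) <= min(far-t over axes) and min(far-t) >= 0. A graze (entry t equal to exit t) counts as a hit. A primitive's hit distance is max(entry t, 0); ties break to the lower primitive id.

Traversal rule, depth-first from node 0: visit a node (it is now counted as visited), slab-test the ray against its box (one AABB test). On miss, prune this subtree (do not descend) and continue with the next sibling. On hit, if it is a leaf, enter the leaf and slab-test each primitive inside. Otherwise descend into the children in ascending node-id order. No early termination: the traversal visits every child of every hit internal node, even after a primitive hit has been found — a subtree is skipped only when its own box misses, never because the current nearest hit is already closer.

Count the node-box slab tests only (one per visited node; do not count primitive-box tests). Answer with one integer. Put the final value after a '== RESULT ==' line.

Trace the traversal:
N0 x:[9,48] y:[11,30] z:[7,26] -> hit [11,26], descend [2, 4]
  N2 x:[34,48] y:[45/2,29] z:[15/2,26] -> miss, prune
  N4 x:[9,31] y:[11,30] z:[7,12] -> hit [11,12], descend [1, 8]
    N1 x:[9,10] y:[11,13] z:[10,12] -> miss, prune
    N8 x:[24,31] y:[43/2,30] z:[7,23/2] -> miss, prune

5 AABB tests over nodes [0, 2, 4, 1, 8]; 0 leaves entered; closest miss.

== RESULT ==
5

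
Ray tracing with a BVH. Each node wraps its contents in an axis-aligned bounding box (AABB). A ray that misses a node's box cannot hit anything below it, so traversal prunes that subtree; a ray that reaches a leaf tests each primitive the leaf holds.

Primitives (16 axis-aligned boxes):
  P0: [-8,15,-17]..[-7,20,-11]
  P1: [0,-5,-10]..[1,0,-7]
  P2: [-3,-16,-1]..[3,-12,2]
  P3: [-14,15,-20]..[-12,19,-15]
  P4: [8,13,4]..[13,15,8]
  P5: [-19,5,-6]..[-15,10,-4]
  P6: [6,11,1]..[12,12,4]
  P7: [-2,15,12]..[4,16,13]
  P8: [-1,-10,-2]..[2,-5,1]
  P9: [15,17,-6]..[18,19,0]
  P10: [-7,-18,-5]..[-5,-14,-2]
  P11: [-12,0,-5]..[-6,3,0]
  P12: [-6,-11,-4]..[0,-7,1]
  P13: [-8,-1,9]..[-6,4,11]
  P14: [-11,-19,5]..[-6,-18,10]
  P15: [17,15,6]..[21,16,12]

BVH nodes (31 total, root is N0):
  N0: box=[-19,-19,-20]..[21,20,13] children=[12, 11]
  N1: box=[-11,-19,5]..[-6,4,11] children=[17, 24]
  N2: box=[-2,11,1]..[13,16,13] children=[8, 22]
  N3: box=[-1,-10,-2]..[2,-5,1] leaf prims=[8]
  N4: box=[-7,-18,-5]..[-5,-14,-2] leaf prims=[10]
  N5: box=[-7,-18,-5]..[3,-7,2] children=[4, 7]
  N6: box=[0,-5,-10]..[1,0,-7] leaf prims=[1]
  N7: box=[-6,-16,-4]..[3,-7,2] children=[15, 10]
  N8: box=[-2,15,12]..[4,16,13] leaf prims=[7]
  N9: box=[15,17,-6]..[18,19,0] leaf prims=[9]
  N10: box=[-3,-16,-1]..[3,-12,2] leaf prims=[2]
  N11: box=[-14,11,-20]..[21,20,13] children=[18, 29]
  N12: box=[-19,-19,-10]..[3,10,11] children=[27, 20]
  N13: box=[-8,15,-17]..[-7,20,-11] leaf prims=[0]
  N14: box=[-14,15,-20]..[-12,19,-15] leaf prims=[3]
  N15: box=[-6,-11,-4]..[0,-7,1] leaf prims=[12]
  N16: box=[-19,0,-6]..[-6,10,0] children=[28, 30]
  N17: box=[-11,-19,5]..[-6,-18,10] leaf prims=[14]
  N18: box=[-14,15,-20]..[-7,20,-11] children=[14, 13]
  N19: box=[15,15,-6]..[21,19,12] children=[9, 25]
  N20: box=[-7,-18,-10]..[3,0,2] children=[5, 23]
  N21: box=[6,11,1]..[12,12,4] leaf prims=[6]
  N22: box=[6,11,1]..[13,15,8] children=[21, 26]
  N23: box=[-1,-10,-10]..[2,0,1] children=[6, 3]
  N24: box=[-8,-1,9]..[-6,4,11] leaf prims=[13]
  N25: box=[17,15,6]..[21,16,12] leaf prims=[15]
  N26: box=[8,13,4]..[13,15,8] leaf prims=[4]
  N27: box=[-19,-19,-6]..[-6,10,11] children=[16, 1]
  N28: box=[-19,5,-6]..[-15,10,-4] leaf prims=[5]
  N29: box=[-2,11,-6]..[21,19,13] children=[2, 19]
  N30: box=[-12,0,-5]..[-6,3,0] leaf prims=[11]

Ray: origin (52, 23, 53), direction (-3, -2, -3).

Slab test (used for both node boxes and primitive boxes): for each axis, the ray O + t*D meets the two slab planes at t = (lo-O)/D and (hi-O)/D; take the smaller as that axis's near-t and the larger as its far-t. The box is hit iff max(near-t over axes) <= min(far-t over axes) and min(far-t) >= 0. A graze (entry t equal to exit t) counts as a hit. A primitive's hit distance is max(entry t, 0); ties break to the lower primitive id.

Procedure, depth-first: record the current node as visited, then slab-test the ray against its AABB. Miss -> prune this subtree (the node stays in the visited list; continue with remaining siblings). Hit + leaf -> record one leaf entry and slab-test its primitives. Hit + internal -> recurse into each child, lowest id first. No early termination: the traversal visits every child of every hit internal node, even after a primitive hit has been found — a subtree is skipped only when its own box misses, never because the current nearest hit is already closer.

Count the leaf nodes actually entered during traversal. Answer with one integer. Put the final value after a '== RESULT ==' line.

Trace the traversal:
N0 x:[31/3,71/3] y:[3/2,21] z:[40/3,73/3] -> hit [40/3,21], descend [11, 12]
  N11 x:[31/3,22] y:[3/2,6] z:[40/3,73/3] -> miss, prune
  N12 x:[49/3,71/3] y:[13/2,21] z:[14,21] -> hit [49/3,21], descend [20, 27]
    N20 x:[49/3,59/3] y:[23/2,41/2] z:[17,21] -> hit [17,59/3], descend [5, 23]
      N5 x:[49/3,59/3] y:[15,41/2] z:[17,58/3] -> hit [17,58/3], descend [4, 7]
        N4 x:[19,59/3] y:[37/2,41/2] z:[55/3,58/3] -> hit [19,58/3] leaf, test {P10@t=19}
        N7 x:[49/3,58/3] y:[15,39/2] z:[17,19] -> hit [17,19], descend [10, 15]
          N10 x:[49/3,55/3] y:[35/2,39/2] z:[17,18] -> hit [35/2,18] leaf, test {P2@t=35/2}
          N15 x:[52/3,58/3] y:[15,17] z:[52/3,19] -> miss, prune
      N23 x:[50/3,53/3] y:[23/2,33/2] z:[52/3,21] -> miss, prune
    N27 x:[58/3,71/3] y:[13/2,21] z:[14,59/3] -> hit [58/3,59/3], descend [1, 16]
      N1 x:[58/3,21] y:[19/2,21] z:[14,16] -> miss, prune
      N16 x:[58/3,71/3] y:[13/2,23/2] z:[53/3,59/3] -> miss, prune

13 AABB tests over nodes [0, 11, 12, 20, 5, 4, 7, 10, 15, 23, 27, 1, 16]; 2 leaves entered; closest P2.

== RESULT ==
2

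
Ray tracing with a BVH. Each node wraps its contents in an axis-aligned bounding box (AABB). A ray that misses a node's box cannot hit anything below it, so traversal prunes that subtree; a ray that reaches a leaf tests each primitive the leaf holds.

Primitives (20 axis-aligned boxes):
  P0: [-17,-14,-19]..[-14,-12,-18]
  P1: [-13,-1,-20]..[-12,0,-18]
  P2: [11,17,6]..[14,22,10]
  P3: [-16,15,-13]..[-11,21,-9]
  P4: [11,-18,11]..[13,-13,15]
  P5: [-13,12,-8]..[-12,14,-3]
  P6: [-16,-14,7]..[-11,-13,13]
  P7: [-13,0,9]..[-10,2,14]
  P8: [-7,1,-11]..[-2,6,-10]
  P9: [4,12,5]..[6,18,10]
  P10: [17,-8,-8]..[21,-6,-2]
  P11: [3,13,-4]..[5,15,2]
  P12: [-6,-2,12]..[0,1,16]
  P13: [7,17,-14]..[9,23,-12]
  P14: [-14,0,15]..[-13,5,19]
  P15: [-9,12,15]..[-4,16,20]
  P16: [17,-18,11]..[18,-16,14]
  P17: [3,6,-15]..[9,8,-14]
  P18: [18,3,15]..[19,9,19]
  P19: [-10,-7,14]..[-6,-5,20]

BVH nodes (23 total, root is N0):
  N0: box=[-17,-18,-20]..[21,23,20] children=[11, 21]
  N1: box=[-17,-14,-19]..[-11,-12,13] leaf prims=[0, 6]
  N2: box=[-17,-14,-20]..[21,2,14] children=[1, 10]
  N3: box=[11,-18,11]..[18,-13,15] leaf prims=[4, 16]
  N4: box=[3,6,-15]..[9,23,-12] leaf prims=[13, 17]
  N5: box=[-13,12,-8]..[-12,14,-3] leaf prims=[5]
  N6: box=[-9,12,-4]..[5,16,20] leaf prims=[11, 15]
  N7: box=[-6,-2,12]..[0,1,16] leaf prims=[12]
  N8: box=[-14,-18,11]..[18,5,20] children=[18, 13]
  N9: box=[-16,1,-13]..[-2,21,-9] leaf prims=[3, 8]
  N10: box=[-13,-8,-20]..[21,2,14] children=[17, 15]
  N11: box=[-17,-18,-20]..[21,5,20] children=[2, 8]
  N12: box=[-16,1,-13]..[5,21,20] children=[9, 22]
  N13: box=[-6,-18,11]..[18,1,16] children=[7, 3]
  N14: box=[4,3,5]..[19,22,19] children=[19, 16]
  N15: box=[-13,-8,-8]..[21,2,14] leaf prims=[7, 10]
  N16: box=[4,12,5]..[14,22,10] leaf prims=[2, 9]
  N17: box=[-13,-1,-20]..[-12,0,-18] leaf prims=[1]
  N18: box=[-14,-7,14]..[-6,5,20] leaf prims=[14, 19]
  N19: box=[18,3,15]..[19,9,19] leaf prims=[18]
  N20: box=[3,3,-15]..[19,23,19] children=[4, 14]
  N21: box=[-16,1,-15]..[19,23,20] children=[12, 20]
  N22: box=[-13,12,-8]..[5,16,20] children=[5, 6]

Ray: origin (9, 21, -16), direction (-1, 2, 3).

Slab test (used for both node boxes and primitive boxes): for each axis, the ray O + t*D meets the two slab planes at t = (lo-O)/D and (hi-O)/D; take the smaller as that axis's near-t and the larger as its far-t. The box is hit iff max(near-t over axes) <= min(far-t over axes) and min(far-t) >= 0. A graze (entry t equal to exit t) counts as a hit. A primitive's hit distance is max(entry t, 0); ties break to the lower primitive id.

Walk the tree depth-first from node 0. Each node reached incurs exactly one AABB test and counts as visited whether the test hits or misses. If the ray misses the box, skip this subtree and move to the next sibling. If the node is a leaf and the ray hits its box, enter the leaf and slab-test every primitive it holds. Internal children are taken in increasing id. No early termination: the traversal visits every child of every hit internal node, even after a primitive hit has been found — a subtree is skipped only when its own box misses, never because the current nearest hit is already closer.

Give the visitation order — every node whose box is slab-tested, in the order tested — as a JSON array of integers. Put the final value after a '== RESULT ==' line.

Trace the traversal:
N0 x:[-12,26] y:[-39/2,1] z:[-4/3,12] -> hit [-4/3,1], descend [11, 21]
  N11 x:[-12,26] y:[-39/2,-8] z:[-4/3,12] -> miss, prune
  N21 x:[-10,25] y:[-10,1] z:[1/3,12] -> hit [1/3,1], descend [12, 20]
    N12 x:[4,25] y:[-10,0] z:[1,12] -> miss, prune
    N20 x:[-10,6] y:[-9,1] z:[1/3,35/3] -> hit [1/3,1], descend [4, 14]
      N4 x:[0,6] y:[-15/2,1] z:[1/3,4/3] -> hit [1/3,1] leaf, test {P13@t=2/3, P17(miss)}
      N14 x:[-10,5] y:[-9,1/2] z:[7,35/3] -> miss, prune

order=[0, 11, 21, 12, 20, 4, 14]  |boxes|=7  |leaves|=1  hit=P13

== RESULT ==
[0, 11, 21, 12, 20, 4, 14]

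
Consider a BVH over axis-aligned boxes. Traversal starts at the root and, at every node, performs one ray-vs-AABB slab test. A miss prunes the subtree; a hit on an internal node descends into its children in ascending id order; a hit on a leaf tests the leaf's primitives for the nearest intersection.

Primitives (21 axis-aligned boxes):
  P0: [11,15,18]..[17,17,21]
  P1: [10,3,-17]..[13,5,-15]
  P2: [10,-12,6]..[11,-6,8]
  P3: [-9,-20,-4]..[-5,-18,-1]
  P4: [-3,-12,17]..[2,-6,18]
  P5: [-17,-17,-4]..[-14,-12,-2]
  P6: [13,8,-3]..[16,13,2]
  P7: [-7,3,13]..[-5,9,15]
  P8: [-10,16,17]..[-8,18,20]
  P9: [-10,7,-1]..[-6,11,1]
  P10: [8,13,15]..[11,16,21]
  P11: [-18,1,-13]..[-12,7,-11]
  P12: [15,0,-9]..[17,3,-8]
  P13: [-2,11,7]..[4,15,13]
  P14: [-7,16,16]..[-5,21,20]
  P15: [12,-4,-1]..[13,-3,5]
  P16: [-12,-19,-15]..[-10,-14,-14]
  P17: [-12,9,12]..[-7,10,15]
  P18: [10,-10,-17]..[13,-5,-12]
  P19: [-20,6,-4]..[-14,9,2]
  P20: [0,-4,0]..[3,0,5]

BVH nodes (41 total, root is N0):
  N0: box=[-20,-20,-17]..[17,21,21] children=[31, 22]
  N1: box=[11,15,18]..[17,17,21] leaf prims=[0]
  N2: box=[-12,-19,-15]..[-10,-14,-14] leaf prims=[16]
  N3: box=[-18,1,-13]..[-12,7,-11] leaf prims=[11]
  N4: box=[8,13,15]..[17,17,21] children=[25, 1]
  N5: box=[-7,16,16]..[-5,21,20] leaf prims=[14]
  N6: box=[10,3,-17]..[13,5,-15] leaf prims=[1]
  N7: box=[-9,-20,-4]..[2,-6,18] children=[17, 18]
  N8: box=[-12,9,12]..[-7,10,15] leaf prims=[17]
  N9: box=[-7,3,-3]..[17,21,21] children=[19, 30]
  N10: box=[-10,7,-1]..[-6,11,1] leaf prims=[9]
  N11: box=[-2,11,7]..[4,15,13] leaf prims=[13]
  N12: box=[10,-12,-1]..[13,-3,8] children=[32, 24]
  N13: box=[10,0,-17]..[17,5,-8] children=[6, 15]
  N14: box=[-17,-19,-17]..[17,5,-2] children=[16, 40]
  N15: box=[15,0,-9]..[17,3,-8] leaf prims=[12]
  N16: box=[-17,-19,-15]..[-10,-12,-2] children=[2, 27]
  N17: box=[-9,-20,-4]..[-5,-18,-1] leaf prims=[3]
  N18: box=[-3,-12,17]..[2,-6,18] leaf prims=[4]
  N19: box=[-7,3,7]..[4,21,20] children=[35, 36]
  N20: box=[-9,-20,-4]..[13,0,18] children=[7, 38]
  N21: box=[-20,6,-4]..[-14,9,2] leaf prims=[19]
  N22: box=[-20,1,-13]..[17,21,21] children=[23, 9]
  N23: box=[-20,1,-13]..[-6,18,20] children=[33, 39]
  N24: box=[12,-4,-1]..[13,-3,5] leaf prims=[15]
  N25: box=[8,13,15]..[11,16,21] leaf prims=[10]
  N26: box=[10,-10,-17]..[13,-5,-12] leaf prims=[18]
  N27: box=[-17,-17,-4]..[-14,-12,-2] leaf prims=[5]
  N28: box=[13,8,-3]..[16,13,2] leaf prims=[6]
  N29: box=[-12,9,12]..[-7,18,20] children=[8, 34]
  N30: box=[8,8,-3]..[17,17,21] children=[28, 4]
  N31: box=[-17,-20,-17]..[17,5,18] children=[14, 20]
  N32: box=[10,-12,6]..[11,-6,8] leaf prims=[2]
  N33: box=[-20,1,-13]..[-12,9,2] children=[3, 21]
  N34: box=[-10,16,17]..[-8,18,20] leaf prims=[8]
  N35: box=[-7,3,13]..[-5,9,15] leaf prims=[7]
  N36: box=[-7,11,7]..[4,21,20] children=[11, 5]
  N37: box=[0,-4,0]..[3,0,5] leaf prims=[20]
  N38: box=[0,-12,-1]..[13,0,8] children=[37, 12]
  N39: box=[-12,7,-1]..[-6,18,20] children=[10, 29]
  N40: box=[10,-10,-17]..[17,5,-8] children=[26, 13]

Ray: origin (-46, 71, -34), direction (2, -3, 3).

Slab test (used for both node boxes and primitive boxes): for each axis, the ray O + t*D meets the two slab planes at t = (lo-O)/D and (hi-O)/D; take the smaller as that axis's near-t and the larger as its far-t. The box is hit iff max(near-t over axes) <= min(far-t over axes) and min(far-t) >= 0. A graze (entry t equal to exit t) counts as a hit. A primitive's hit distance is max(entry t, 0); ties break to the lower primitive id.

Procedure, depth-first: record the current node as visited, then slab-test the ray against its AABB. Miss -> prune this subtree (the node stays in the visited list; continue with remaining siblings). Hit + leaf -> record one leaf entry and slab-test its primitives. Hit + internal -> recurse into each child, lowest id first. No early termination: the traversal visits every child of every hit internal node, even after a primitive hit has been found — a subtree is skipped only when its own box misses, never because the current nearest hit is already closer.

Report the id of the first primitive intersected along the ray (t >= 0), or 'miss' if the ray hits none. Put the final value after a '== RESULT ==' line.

Trace the traversal:
N0 x:[13,63/2] y:[50/3,91/3] z:[17/3,55/3] -> hit [50/3,55/3], descend [22, 31]
  N22 x:[13,63/2] y:[50/3,70/3] z:[7,55/3] -> hit [50/3,55/3], descend [9, 23]
    N9 x:[39/2,63/2] y:[50/3,68/3] z:[31/3,55/3] -> miss, prune
    N23 x:[13,20] y:[53/3,70/3] z:[7,18] -> hit [53/3,18], descend [33, 39]
      N33 x:[13,17] y:[62/3,70/3] z:[7,12] -> miss, prune
      N39 x:[17,20] y:[53/3,64/3] z:[11,18] -> hit [53/3,18], descend [10, 29]
        N10 x:[18,20] y:[20,64/3] z:[11,35/3] -> miss, prune
        N29 x:[17,39/2] y:[53/3,62/3] z:[46/3,18] -> hit [53/3,18], descend [8, 34]
          N8 x:[17,39/2] y:[61/3,62/3] z:[46/3,49/3] -> miss, prune
          N34 x:[18,19] y:[53/3,55/3] z:[17,18] -> hit [18,18] leaf, test {P8@t=18}
  N31 x:[29/2,63/2] y:[22,91/3] z:[17/3,52/3] -> miss, prune

11 AABB tests over nodes [0, 22, 9, 23, 33, 39, 10, 29, 8, 34, 31]; 1 leaf entered; closest P8.

== RESULT ==
8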